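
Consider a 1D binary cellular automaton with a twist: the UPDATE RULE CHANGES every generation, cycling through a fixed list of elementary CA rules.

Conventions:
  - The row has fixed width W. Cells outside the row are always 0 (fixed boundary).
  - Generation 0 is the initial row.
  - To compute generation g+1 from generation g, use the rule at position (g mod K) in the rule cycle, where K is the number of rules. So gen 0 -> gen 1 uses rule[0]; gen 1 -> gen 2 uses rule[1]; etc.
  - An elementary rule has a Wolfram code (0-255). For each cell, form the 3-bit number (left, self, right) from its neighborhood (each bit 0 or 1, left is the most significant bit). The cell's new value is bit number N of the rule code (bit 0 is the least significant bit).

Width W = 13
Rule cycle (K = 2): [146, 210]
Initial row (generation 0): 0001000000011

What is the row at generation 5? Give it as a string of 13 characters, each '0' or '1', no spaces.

Answer: 0000000010001

Derivation:
Gen 0: 0001000000011
Gen 1 (rule 146): 0010100000100
Gen 2 (rule 210): 0100010001010
Gen 3 (rule 146): 1010101010001
Gen 4 (rule 210): 0000000001010
Gen 5 (rule 146): 0000000010001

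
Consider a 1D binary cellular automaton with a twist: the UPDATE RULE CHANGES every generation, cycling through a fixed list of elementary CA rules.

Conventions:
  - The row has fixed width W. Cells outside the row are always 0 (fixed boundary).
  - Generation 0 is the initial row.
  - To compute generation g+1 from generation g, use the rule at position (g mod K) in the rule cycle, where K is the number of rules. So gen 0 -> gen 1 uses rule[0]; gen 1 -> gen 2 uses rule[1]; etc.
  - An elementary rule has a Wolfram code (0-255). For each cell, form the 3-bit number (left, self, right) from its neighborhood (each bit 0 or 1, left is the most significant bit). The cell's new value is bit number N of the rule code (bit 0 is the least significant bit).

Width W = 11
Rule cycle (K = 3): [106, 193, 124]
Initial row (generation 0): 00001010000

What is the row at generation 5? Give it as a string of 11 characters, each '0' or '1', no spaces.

Gen 0: 00001010000
Gen 1 (rule 106): 00010100000
Gen 2 (rule 193): 11000001111
Gen 3 (rule 124): 11100001001
Gen 4 (rule 106): 10100010010
Gen 5 (rule 193): 00001000000

Answer: 00001000000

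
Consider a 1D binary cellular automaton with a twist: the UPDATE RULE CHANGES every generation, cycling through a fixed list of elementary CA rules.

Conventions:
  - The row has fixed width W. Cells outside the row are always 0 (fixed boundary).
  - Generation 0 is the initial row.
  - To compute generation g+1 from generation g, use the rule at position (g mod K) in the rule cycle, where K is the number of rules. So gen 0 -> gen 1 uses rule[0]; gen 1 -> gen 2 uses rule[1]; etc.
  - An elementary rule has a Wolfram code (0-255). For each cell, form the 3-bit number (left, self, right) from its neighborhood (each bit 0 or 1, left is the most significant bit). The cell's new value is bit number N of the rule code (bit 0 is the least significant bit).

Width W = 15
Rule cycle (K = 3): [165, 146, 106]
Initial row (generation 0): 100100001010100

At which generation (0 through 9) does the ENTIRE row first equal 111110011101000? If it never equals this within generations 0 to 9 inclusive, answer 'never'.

Answer: never

Derivation:
Gen 0: 100100001010100
Gen 1 (rule 165): 100101101111101
Gen 2 (rule 146): 011000000111000
Gen 3 (rule 106): 111000001101000
Gen 4 (rule 165): 010011100011011
Gen 5 (rule 146): 101101010100000
Gen 6 (rule 106): 011110101000000
Gen 7 (rule 165): 001101111011111
Gen 8 (rule 146): 010000110001110
Gen 9 (rule 106): 100001110011010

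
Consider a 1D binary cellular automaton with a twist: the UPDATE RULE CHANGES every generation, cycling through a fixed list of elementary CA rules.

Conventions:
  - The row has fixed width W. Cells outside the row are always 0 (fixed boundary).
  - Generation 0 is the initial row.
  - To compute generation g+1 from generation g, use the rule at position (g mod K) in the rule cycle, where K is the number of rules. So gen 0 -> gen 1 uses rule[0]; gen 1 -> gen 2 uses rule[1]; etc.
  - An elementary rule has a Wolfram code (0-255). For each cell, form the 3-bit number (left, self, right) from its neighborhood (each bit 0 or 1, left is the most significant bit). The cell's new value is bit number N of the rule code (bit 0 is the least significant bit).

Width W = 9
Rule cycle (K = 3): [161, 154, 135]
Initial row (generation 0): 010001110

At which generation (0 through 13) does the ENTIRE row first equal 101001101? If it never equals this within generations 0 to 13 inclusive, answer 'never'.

Gen 0: 010001110
Gen 1 (rule 161): 000100100
Gen 2 (rule 154): 001011010
Gen 3 (rule 135): 111000010
Gen 4 (rule 161): 010011000
Gen 5 (rule 154): 101110100
Gen 6 (rule 135): 100100101
Gen 7 (rule 161): 000000010
Gen 8 (rule 154): 000000101
Gen 9 (rule 135): 111111101
Gen 10 (rule 161): 011111010
Gen 11 (rule 154): 111110001
Gen 12 (rule 135): 011100111
Gen 13 (rule 161): 001000010

Answer: never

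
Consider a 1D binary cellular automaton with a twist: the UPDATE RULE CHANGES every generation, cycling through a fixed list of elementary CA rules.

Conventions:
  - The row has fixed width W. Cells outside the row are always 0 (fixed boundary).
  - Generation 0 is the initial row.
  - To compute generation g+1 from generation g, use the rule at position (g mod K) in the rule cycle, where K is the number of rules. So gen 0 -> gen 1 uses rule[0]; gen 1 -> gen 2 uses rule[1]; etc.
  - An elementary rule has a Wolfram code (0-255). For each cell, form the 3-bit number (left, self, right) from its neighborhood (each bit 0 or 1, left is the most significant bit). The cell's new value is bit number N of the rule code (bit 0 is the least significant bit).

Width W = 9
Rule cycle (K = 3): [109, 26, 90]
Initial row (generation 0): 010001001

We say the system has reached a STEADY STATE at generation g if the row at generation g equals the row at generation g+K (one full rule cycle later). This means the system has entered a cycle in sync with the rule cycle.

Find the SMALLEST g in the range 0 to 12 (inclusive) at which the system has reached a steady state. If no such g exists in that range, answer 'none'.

Gen 0: 010001001
Gen 1 (rule 109): 010101001
Gen 2 (rule 26): 100000110
Gen 3 (rule 90): 010001111
Gen 4 (rule 109): 010101001
Gen 5 (rule 26): 100000110
Gen 6 (rule 90): 010001111
Gen 7 (rule 109): 010101001
Gen 8 (rule 26): 100000110
Gen 9 (rule 90): 010001111
Gen 10 (rule 109): 010101001
Gen 11 (rule 26): 100000110
Gen 12 (rule 90): 010001111
Gen 13 (rule 109): 010101001
Gen 14 (rule 26): 100000110
Gen 15 (rule 90): 010001111

Answer: 1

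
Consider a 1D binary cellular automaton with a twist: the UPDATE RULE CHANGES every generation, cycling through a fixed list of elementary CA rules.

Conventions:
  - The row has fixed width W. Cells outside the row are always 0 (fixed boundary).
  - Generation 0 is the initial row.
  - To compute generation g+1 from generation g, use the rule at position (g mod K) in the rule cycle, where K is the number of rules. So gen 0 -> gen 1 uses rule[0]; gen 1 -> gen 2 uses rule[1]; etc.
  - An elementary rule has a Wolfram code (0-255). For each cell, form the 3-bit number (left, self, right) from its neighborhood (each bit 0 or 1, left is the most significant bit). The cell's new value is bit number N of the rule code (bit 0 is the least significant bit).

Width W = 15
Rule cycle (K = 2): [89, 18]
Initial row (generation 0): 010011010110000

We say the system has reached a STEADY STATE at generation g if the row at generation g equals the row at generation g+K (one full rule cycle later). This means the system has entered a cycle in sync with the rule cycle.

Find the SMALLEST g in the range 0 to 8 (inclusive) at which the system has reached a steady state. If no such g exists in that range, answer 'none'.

Gen 0: 010011010110000
Gen 1 (rule 89): 001011000111111
Gen 2 (rule 18): 010000101000000
Gen 3 (rule 89): 001110000111111
Gen 4 (rule 18): 010001001000000
Gen 5 (rule 89): 001100100111111
Gen 6 (rule 18): 010011011000000
Gen 7 (rule 89): 001011011111111
Gen 8 (rule 18): 010000000000000
Gen 9 (rule 89): 001111111111111
Gen 10 (rule 18): 010000000000000

Answer: 8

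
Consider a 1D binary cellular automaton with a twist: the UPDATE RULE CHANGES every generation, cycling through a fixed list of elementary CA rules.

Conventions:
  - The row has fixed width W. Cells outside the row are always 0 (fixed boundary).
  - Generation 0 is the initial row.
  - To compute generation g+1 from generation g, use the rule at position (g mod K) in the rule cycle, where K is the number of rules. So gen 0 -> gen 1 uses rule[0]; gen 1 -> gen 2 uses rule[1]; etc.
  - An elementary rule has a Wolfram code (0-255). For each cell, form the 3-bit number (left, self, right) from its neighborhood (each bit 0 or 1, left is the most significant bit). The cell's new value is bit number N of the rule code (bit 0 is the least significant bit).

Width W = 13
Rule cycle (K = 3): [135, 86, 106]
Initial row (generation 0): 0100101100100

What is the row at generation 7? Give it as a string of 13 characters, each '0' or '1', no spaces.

Gen 0: 0100101100100
Gen 1 (rule 135): 1101100001101
Gen 2 (rule 86): 0100110010101
Gen 3 (rule 106): 1001110101010
Gen 4 (rule 135): 1010100101010
Gen 5 (rule 86): 1010111101011
Gen 6 (rule 106): 0101100110111
Gen 7 (rule 135): 1100001000010

Answer: 1100001000010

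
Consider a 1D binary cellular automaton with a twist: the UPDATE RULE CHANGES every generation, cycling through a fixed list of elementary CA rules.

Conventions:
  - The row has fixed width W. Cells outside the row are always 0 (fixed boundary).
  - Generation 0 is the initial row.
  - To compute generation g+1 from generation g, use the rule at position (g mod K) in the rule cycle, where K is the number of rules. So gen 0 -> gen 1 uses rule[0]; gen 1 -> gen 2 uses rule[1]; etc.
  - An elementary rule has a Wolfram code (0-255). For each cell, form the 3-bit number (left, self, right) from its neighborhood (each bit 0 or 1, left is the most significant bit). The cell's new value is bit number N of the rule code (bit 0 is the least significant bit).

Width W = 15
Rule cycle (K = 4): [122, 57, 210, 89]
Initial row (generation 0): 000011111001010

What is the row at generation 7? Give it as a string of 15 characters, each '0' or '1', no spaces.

Answer: 100011101000000

Derivation:
Gen 0: 000011111001010
Gen 1 (rule 122): 000110001110101
Gen 2 (rule 57): 110101101001010
Gen 3 (rule 210): 010000100110001
Gen 4 (rule 89): 001110010111100
Gen 5 (rule 122): 011011101100110
Gen 6 (rule 57): 010110011010101
Gen 7 (rule 210): 100011101000000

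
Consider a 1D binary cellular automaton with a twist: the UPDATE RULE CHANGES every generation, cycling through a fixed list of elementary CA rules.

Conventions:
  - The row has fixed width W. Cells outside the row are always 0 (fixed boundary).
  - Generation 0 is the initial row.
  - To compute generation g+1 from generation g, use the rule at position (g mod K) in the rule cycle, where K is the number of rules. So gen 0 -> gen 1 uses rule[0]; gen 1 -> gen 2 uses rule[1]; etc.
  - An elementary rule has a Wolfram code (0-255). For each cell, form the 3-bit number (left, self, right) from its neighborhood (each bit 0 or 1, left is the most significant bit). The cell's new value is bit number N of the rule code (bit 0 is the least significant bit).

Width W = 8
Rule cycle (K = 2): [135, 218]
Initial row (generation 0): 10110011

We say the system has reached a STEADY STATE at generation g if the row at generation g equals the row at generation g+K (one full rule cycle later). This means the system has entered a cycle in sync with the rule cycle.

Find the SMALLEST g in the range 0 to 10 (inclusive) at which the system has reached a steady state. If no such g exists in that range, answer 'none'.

Answer: 10

Derivation:
Gen 0: 10110011
Gen 1 (rule 135): 10000100
Gen 2 (rule 218): 01001010
Gen 3 (rule 135): 11011010
Gen 4 (rule 218): 11011001
Gen 5 (rule 135): 00000011
Gen 6 (rule 218): 00000111
Gen 7 (rule 135): 11111010
Gen 8 (rule 218): 11111001
Gen 9 (rule 135): 01110011
Gen 10 (rule 218): 11111111
Gen 11 (rule 135): 01111110
Gen 12 (rule 218): 11111111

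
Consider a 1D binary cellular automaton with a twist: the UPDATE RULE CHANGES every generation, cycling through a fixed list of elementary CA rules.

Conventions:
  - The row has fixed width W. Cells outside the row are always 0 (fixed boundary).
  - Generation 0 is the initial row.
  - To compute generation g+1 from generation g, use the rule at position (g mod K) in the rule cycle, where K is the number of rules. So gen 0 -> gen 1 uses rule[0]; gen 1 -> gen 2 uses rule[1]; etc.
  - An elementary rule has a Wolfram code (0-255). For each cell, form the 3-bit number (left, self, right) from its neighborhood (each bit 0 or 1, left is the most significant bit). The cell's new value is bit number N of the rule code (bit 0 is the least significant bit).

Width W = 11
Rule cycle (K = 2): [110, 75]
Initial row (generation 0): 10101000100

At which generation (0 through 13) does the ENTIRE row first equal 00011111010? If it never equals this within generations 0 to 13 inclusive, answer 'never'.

Answer: never

Derivation:
Gen 0: 10101000100
Gen 1 (rule 110): 11111001100
Gen 2 (rule 75): 10001011101
Gen 3 (rule 110): 10011110111
Gen 4 (rule 75): 00110010101
Gen 5 (rule 110): 01110111111
Gen 6 (rule 75): 11010100001
Gen 7 (rule 110): 11111100011
Gen 8 (rule 75): 10000101111
Gen 9 (rule 110): 10001111001
Gen 10 (rule 75): 00111001010
Gen 11 (rule 110): 01101011110
Gen 12 (rule 75): 11100010010
Gen 13 (rule 110): 10100110110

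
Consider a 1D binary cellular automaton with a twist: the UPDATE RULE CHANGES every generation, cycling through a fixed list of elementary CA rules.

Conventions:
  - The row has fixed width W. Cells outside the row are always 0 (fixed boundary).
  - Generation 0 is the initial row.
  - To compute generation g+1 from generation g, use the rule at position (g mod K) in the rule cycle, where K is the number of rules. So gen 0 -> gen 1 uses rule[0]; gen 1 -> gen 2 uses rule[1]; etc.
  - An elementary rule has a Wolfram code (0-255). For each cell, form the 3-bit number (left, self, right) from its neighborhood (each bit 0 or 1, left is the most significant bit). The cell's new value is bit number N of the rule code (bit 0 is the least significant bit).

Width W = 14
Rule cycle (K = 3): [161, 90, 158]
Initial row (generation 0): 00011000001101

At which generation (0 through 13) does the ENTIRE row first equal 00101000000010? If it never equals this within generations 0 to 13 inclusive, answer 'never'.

Gen 0: 00011000001101
Gen 1 (rule 161): 11000011100010
Gen 2 (rule 90): 11100110110101
Gen 3 (rule 158): 11011100100101
Gen 4 (rule 161): 00101000000010
Gen 5 (rule 90): 01000100000101
Gen 6 (rule 158): 11101110001101
Gen 7 (rule 161): 01010100100010
Gen 8 (rule 90): 10000011010101
Gen 9 (rule 158): 11000110010101
Gen 10 (rule 161): 00010000001010
Gen 11 (rule 90): 00101000010001
Gen 12 (rule 158): 01101100111011
Gen 13 (rule 161): 00010000010100

Answer: 4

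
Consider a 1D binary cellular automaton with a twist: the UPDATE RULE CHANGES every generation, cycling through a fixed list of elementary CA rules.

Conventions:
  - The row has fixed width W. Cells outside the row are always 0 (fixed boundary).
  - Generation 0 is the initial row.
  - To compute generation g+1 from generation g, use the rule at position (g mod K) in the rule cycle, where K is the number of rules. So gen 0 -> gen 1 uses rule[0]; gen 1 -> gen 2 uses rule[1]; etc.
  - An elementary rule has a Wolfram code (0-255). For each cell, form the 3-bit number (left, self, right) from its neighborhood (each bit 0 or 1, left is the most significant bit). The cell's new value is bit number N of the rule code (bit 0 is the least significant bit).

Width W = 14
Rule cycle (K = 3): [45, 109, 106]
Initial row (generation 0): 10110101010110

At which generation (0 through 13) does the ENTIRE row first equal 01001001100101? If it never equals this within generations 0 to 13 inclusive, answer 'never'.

Gen 0: 10110101010110
Gen 1 (rule 45): 11101111111100
Gen 2 (rule 109): 10111000000101
Gen 3 (rule 106): 01101000001010
Gen 4 (rule 45): 01011011101110
Gen 5 (rule 109): 01111110111010
Gen 6 (rule 106): 11000011101100
Gen 7 (rule 45): 10011010011001
Gen 8 (rule 109): 10011110011001
Gen 9 (rule 106): 00110010111010
Gen 10 (rule 45): 10100011100110
Gen 11 (rule 109): 11101010100110
Gen 12 (rule 106): 10110101001110
Gen 13 (rule 45): 11101111001000

Answer: never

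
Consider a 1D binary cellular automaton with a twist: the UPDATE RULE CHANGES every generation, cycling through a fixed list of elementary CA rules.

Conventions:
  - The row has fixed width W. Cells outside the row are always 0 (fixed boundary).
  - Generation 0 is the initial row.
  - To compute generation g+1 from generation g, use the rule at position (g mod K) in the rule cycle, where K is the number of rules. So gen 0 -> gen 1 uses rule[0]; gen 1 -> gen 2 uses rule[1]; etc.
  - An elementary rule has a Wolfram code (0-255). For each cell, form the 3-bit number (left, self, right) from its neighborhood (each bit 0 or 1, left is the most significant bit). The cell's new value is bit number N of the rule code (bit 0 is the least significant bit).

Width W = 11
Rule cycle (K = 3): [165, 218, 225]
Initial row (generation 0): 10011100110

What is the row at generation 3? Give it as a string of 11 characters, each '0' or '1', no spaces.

Gen 0: 10011100110
Gen 1 (rule 165): 10001000000
Gen 2 (rule 218): 01010100000
Gen 3 (rule 225): 00101001111

Answer: 00101001111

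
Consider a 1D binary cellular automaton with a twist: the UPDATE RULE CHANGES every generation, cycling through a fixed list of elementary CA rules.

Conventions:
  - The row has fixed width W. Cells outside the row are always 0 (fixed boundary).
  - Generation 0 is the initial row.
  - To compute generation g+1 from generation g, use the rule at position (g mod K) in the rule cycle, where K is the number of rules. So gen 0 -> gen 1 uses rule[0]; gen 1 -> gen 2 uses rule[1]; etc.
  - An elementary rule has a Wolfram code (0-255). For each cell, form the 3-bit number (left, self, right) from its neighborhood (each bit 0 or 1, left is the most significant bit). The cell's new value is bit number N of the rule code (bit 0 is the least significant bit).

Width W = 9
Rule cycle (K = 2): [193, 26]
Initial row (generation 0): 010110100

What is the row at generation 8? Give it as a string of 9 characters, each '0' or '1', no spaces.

Answer: 101100100

Derivation:
Gen 0: 010110100
Gen 1 (rule 193): 000010001
Gen 2 (rule 26): 000101010
Gen 3 (rule 193): 110000000
Gen 4 (rule 26): 101000000
Gen 5 (rule 193): 000011111
Gen 6 (rule 26): 000110000
Gen 7 (rule 193): 110010111
Gen 8 (rule 26): 101100100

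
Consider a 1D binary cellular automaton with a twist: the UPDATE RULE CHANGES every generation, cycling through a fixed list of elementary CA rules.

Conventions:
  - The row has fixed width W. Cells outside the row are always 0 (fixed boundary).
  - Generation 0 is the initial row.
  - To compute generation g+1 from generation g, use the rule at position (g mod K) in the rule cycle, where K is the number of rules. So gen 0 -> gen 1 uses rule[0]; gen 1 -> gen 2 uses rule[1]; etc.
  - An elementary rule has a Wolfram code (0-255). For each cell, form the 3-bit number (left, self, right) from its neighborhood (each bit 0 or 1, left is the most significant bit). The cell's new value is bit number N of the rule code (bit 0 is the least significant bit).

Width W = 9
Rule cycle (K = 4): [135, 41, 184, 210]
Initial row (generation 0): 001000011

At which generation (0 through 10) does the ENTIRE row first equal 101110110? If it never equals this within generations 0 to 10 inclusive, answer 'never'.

Answer: 9

Derivation:
Gen 0: 001000011
Gen 1 (rule 135): 111011100
Gen 2 (rule 41): 100110001
Gen 3 (rule 184): 010101000
Gen 4 (rule 210): 100000100
Gen 5 (rule 135): 101111101
Gen 6 (rule 41): 011000010
Gen 7 (rule 184): 010100001
Gen 8 (rule 210): 100010010
Gen 9 (rule 135): 101110110
Gen 10 (rule 41): 011001100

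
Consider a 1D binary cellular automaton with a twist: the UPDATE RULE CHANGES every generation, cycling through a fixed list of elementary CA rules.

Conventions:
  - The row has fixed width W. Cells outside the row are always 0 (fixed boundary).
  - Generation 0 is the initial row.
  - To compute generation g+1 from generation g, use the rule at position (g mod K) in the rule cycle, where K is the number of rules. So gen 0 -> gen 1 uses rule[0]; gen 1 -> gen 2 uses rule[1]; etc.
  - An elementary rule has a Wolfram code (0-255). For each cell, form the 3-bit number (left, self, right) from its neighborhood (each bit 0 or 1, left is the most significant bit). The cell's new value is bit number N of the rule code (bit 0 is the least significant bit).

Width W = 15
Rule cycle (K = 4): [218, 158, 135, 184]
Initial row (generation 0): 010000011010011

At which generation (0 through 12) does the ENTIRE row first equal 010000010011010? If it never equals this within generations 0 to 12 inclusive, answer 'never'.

Gen 0: 010000011010011
Gen 1 (rule 218): 101000111001111
Gen 2 (rule 158): 101101110111110
Gen 3 (rule 135): 100000100011100
Gen 4 (rule 184): 010000010011010
Gen 5 (rule 218): 101000101111001
Gen 6 (rule 158): 101101101110111
Gen 7 (rule 135): 100000000100010
Gen 8 (rule 184): 010000000010001
Gen 9 (rule 218): 101000000101010
Gen 10 (rule 158): 101100001101011
Gen 11 (rule 135): 100001110001000
Gen 12 (rule 184): 010001101000100

Answer: 4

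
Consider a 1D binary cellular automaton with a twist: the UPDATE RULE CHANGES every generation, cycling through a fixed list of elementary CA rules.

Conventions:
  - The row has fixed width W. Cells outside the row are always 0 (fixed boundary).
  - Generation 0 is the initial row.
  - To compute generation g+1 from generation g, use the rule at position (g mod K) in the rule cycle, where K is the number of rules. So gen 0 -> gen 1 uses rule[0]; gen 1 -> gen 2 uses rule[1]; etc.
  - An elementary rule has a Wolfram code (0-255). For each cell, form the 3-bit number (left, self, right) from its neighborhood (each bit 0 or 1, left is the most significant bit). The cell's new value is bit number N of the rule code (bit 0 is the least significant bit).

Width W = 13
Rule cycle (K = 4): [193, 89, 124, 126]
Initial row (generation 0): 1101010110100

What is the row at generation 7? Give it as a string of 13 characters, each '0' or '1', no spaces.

Answer: 1110111101110

Derivation:
Gen 0: 1101010110100
Gen 1 (rule 193): 0100000010001
Gen 2 (rule 89): 0011111001100
Gen 3 (rule 124): 0010001101110
Gen 4 (rule 126): 0111011111011
Gen 5 (rule 193): 0011001111001
Gen 6 (rule 89): 1011101001100
Gen 7 (rule 124): 1110111101110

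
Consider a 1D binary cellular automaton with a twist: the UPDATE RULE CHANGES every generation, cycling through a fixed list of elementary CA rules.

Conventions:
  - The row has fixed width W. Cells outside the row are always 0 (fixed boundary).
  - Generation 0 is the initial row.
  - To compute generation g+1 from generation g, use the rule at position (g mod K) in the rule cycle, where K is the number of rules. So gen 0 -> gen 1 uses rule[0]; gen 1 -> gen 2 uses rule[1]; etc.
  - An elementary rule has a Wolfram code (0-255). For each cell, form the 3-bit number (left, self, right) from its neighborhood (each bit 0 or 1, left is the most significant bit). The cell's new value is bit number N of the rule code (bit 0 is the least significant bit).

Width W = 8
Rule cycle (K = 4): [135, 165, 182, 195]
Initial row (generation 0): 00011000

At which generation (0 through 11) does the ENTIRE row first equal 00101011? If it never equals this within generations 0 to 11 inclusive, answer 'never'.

Answer: never

Derivation:
Gen 0: 00011000
Gen 1 (rule 135): 11100011
Gen 2 (rule 165): 01001000
Gen 3 (rule 182): 11111100
Gen 4 (rule 195): 01111101
Gen 5 (rule 135): 10111001
Gen 6 (rule 165): 11010001
Gen 7 (rule 182): 00111011
Gen 8 (rule 195): 11011001
Gen 9 (rule 135): 00000011
Gen 10 (rule 165): 11111000
Gen 11 (rule 182): 01110100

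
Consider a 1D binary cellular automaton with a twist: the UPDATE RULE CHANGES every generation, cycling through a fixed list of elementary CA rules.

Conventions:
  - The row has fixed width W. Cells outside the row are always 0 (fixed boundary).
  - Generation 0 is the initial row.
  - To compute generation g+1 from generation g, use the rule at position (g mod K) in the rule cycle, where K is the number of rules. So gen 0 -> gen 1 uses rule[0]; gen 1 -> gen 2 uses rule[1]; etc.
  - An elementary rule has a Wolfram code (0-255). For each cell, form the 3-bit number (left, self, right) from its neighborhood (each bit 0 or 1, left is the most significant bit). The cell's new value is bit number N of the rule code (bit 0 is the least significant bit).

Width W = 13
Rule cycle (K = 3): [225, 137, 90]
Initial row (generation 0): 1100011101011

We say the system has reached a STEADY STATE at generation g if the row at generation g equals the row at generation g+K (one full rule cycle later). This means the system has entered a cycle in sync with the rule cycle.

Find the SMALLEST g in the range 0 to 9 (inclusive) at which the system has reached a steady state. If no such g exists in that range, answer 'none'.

Gen 0: 1100011101011
Gen 1 (rule 225): 0101001110101
Gen 2 (rule 137): 0000001100000
Gen 3 (rule 90): 0000011110000
Gen 4 (rule 225): 1111001110111
Gen 5 (rule 137): 1110001100110
Gen 6 (rule 90): 1011011111111
Gen 7 (rule 225): 0101101111111
Gen 8 (rule 137): 0001001111110
Gen 9 (rule 90): 0010111000011
Gen 10 (rule 225): 1001011011001
Gen 11 (rule 137): 0000010010000
Gen 12 (rule 90): 0000101101000

Answer: none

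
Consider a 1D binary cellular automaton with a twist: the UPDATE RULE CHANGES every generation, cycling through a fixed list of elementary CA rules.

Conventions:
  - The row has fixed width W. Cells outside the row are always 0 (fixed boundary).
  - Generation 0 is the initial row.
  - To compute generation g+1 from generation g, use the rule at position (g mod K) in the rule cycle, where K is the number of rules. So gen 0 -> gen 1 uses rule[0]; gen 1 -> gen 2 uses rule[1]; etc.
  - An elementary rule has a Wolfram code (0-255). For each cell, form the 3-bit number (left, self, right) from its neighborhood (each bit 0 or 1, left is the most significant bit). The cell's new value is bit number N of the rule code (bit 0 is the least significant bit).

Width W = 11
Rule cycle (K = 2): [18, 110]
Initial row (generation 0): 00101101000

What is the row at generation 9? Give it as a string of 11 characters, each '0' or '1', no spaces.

Answer: 00010000010

Derivation:
Gen 0: 00101101000
Gen 1 (rule 18): 01000000100
Gen 2 (rule 110): 11000001100
Gen 3 (rule 18): 00100010010
Gen 4 (rule 110): 01100110110
Gen 5 (rule 18): 10011000001
Gen 6 (rule 110): 10111000011
Gen 7 (rule 18): 00000100100
Gen 8 (rule 110): 00001101100
Gen 9 (rule 18): 00010000010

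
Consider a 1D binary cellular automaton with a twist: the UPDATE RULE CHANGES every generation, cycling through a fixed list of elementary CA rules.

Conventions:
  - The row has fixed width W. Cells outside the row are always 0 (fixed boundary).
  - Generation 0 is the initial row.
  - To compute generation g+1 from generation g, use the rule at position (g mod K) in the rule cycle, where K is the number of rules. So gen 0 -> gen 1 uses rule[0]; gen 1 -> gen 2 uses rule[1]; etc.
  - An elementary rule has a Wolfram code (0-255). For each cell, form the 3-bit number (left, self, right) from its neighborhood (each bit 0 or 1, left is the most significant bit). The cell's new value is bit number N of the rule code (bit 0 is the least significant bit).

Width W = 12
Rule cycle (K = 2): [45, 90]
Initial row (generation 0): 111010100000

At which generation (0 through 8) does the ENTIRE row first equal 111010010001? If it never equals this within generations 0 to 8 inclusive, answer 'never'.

Gen 0: 111010100000
Gen 1 (rule 45): 100111101111
Gen 2 (rule 90): 011100101001
Gen 3 (rule 45): 010000111001
Gen 4 (rule 90): 101001101110
Gen 5 (rule 45): 111001011000
Gen 6 (rule 90): 101110011100
Gen 7 (rule 45): 111000010001
Gen 8 (rule 90): 101100101010

Answer: never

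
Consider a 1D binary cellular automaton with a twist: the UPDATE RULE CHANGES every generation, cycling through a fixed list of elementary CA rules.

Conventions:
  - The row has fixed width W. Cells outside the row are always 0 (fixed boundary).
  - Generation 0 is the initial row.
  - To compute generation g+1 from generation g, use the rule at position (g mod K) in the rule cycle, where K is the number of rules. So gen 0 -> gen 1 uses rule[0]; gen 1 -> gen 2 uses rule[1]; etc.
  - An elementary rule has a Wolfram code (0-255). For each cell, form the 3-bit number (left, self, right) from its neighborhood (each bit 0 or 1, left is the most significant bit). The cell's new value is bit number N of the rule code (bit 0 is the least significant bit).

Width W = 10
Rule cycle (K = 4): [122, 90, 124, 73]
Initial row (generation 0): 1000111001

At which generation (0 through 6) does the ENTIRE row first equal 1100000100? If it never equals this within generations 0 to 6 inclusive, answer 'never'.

Answer: never

Derivation:
Gen 0: 1000111001
Gen 1 (rule 122): 0101101110
Gen 2 (rule 90): 1001101011
Gen 3 (rule 124): 1101111111
Gen 4 (rule 73): 1101000001
Gen 5 (rule 122): 1110100010
Gen 6 (rule 90): 1010010101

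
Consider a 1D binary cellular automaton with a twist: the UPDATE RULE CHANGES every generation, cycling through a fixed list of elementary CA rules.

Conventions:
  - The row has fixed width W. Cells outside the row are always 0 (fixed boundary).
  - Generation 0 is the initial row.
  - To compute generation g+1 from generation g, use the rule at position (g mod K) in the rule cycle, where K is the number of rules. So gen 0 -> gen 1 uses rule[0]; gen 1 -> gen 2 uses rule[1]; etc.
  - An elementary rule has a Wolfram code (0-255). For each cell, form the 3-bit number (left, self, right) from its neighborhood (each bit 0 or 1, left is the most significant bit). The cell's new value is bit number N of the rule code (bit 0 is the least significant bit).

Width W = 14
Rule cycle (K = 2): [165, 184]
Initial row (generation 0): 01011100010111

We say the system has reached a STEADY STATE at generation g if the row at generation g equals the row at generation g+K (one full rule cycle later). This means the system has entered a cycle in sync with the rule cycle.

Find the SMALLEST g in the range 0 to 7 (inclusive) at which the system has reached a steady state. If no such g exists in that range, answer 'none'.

Gen 0: 01011100010111
Gen 1 (rule 165): 01101001011010
Gen 2 (rule 184): 01010100110101
Gen 3 (rule 165): 01111100001111
Gen 4 (rule 184): 01111010001110
Gen 5 (rule 165): 00110110100100
Gen 6 (rule 184): 00101101010010
Gen 7 (rule 165): 10110011110010
Gen 8 (rule 184): 01101011101001
Gen 9 (rule 165): 00011101011001

Answer: none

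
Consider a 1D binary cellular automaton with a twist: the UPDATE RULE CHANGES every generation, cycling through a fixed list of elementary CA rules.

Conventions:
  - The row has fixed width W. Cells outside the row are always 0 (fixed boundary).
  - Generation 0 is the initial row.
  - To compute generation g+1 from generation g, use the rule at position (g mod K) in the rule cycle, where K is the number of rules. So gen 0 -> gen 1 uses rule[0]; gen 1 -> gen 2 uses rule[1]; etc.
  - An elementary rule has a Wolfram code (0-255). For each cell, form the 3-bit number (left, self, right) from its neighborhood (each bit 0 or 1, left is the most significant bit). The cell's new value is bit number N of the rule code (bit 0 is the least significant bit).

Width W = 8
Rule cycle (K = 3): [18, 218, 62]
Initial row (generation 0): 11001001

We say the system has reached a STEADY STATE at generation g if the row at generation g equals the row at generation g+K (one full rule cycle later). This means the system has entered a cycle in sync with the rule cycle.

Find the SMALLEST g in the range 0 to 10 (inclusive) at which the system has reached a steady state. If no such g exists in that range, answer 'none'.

Gen 0: 11001001
Gen 1 (rule 18): 00110110
Gen 2 (rule 218): 01110111
Gen 3 (rule 62): 11001100
Gen 4 (rule 18): 00110010
Gen 5 (rule 218): 01111101
Gen 6 (rule 62): 11000011
Gen 7 (rule 18): 00100100
Gen 8 (rule 218): 01011010
Gen 9 (rule 62): 11110111
Gen 10 (rule 18): 00000000
Gen 11 (rule 218): 00000000
Gen 12 (rule 62): 00000000
Gen 13 (rule 18): 00000000

Answer: 10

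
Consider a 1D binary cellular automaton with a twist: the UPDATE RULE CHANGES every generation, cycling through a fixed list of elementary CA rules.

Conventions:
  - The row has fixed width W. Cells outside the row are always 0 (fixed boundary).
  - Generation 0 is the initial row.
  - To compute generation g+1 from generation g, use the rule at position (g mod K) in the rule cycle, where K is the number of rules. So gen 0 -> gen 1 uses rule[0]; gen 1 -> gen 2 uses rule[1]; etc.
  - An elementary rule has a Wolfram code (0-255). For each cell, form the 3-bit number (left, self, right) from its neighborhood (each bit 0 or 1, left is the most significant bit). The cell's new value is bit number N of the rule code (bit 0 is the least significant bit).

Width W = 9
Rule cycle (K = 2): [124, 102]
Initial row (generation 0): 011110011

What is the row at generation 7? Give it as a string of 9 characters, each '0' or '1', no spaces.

Answer: 000000011

Derivation:
Gen 0: 011110011
Gen 1 (rule 124): 010011011
Gen 2 (rule 102): 110101101
Gen 3 (rule 124): 111111111
Gen 4 (rule 102): 000000001
Gen 5 (rule 124): 000000001
Gen 6 (rule 102): 000000011
Gen 7 (rule 124): 000000011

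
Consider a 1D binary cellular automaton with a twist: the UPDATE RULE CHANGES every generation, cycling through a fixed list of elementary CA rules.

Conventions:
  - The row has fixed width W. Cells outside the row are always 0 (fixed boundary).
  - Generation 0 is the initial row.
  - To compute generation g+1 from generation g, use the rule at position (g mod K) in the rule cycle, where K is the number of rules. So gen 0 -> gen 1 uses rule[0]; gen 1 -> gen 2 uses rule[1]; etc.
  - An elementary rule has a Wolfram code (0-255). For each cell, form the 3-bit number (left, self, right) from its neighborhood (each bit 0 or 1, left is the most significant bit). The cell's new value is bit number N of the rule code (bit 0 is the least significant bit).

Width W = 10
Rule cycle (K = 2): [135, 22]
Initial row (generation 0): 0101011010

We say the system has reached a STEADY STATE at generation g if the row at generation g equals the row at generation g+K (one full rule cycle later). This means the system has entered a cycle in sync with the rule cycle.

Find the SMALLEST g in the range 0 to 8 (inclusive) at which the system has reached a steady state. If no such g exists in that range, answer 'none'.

Gen 0: 0101011010
Gen 1 (rule 135): 1101000010
Gen 2 (rule 22): 0001100111
Gen 3 (rule 135): 1110001010
Gen 4 (rule 22): 0001011011
Gen 5 (rule 135): 1111000000
Gen 6 (rule 22): 0000100000
Gen 7 (rule 135): 1111101111
Gen 8 (rule 22): 0000000000
Gen 9 (rule 135): 1111111111
Gen 10 (rule 22): 0000000000

Answer: 8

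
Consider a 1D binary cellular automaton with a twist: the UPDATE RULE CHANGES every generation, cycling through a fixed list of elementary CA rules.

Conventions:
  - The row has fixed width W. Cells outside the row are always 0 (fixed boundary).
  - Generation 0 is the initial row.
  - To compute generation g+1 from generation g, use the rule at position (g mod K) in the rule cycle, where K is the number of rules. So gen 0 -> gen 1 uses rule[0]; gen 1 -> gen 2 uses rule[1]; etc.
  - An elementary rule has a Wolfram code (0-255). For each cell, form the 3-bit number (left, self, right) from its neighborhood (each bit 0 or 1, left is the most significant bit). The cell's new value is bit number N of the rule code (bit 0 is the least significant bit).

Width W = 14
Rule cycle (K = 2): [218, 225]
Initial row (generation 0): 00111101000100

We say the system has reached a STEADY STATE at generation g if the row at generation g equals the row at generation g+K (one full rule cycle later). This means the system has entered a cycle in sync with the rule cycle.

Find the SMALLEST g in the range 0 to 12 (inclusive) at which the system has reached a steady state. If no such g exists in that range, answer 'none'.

Answer: 9

Derivation:
Gen 0: 00111101000100
Gen 1 (rule 218): 01111100101010
Gen 2 (rule 225): 00111100010100
Gen 3 (rule 218): 01111110100010
Gen 4 (rule 225): 00111111001000
Gen 5 (rule 218): 01111111110100
Gen 6 (rule 225): 00111111111001
Gen 7 (rule 218): 01111111111110
Gen 8 (rule 225): 00111111111110
Gen 9 (rule 218): 01111111111111
Gen 10 (rule 225): 00111111111111
Gen 11 (rule 218): 01111111111111
Gen 12 (rule 225): 00111111111111
Gen 13 (rule 218): 01111111111111
Gen 14 (rule 225): 00111111111111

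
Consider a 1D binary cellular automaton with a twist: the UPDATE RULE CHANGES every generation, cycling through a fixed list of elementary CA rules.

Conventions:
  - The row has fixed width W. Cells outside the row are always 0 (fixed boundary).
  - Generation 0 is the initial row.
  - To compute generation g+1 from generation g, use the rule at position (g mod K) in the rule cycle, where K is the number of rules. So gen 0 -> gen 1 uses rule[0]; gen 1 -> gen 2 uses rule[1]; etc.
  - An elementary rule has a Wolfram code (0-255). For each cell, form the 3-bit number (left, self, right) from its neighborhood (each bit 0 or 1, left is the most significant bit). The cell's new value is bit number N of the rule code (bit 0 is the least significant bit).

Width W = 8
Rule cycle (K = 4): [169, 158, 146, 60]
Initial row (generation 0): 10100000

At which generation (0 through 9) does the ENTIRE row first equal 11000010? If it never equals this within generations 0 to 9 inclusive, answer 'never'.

Answer: never

Derivation:
Gen 0: 10100000
Gen 1 (rule 169): 01001111
Gen 2 (rule 158): 11111110
Gen 3 (rule 146): 01111101
Gen 4 (rule 60): 01000011
Gen 5 (rule 169): 00011010
Gen 6 (rule 158): 00110011
Gen 7 (rule 146): 01001100
Gen 8 (rule 60): 01101010
Gen 9 (rule 169): 01010100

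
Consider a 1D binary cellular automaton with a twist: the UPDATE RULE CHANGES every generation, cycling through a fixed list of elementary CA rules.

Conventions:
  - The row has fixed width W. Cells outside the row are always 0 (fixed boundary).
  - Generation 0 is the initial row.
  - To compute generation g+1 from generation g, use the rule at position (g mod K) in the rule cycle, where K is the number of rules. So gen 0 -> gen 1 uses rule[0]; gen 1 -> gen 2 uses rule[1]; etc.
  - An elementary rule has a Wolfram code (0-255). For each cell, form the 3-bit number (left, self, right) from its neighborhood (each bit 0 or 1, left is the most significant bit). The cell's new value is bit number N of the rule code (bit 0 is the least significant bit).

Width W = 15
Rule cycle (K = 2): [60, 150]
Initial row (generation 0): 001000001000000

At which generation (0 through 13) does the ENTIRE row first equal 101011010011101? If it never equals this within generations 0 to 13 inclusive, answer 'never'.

Answer: never

Derivation:
Gen 0: 001000001000000
Gen 1 (rule 60): 001100001100000
Gen 2 (rule 150): 010010010010000
Gen 3 (rule 60): 011011011011000
Gen 4 (rule 150): 100000000000100
Gen 5 (rule 60): 110000000000110
Gen 6 (rule 150): 001000000001001
Gen 7 (rule 60): 001100000001101
Gen 8 (rule 150): 010010000010001
Gen 9 (rule 60): 011011000011001
Gen 10 (rule 150): 100000100100111
Gen 11 (rule 60): 110000110110100
Gen 12 (rule 150): 001001000000110
Gen 13 (rule 60): 001101100000101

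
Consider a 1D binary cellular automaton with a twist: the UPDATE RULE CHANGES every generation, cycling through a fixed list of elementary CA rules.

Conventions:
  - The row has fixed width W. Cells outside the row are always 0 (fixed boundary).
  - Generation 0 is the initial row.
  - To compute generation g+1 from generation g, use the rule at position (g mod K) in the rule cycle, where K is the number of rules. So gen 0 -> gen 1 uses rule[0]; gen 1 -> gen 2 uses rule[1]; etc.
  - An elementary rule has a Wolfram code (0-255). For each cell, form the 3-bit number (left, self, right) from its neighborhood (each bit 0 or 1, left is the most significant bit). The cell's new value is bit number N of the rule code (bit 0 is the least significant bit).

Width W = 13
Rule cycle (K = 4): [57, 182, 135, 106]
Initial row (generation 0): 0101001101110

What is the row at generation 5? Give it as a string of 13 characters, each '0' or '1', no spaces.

Answer: 0101100101011

Derivation:
Gen 0: 0101001101110
Gen 1 (rule 57): 0010101011001
Gen 2 (rule 182): 0111111100111
Gen 3 (rule 135): 1011111001010
Gen 4 (rule 106): 0110001010100
Gen 5 (rule 57): 0101100101011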